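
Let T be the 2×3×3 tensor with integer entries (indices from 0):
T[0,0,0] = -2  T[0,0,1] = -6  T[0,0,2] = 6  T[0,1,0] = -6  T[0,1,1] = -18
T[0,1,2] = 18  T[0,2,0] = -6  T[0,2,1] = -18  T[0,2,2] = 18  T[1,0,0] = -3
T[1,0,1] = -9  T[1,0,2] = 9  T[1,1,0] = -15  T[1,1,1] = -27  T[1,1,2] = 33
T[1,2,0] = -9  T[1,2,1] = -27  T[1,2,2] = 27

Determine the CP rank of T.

Lower bound: the mode-1 unfolding of T (rows indexed by i, columns by (j,k) = (0,0), (0,1), (0,2), (1,0), (1,1), (1,2), (2,0), (2,1), (2,2)) is [[-2, -6, 6, -6, -18, 18, -6, -18, 18], [-3, -9, 9, -15, -27, 33, -9, -27, 27]].
There the 2×2 minor on rows i ∈ {0, 1}, columns (j,k) ∈ {(0,0), (1,0)} is det [[-2, -6], [-3, -15]] = 12 ≠ 0, so this unfolding has rank ≥ 2; CP rank is at least every unfolding rank, so rank(T) ≥ 2. (Flattening ranks never certify an upper bound on CP rank; for that we must actually write T with 2 rank-1 terms.)
Upper bound — finding two terms. Write S_k = T[:,:,k] for the frontal slices: S₀ = [[-2, -6, -6], [-3, -15, -9]], S₁ = [[-6, -18, -18], [-9, -27, -27]], S₂ = [[6, 18, 18], [9, 33, 27]].
If T = a₁ ⊗ b₁ ⊗ c₁ + a₂ ⊗ b₂ ⊗ c₂ then each S_k = c₁[k]·a₁b₁ᵀ + c₂[k]·a₂b₂ᵀ. S₀ and S₁ are linearly independent, so a₁b₁ᵀ and a₂b₂ᵀ must span the same plane of matrices: they are the rank-1 matrices of the form x·S₀ + y·S₁.
The 2×2 minor of x·S₀ + y·S₁ on rows {0,1}, columns {0,1} is 12·x² + 36·xy = 12·(x + 3·y)(x), vanishing at (x:y) = (3:-1) and (0:1).
M₁ = 3·S₀ − S₁ = [[0, 0, 0], [0, -18, 0]] = (-18)·[0, 1][0, 1, 0]ᵀ and M₂ = S₁ = [[-6, -18, -18], [-9, -27, -27]] = (-3)·[2, 3][1, 3, 3]ᵀ, so take a₁ = [0, 1], b₁ = [0, 1, 0], a₂ = [2, 3], b₂ = [1, 3, 3].
Each slice is an integer combination of E₁ = a₁b₁ᵀ and E₂ = a₂b₂ᵀ: S₀ = −6·E₁ − E₂, S₁ = −3·E₂, S₂ = 6·E₁ + 3·E₂; reading off coefficients, c₁ = [-6, 0, 6] and c₂ = [-1, -3, 3].
Hence T = [0, 1] ⊗ [0, 1, 0] ⊗ [-6, 0, 6] + [2, 3] ⊗ [1, 3, 3] ⊗ [-1, -3, 3], so rank(T) ≤ 2.
These bounds meet, so rank(T) = 2.

2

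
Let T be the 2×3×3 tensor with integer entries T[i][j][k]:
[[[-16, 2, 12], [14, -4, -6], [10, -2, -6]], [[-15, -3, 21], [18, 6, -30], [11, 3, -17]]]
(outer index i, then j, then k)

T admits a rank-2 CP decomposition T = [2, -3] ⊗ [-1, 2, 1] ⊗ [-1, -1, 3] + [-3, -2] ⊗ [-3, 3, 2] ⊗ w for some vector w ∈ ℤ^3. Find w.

Subtract the known terms from T to get the rank-1 residual R = [-3, -2] ⊗ [-3, 3, 2] ⊗ w, so R[i,j,k] = a[i]·b[j]·w[k]. Pick indices with nonzero a[0]·b[0] = (-3)·(-3) = 9. Only the fibre through (0,0,·) is needed: R[0,0,:] = T[0,0,:] − Σₗ aₗ[0]bₗ[0]cₗ = [-16, 2, 12] − (2)·(-1)·[-1, -1, 3] = [-18, 0, 18]. Then w[k] = R[0,0,k] / 9 for each k, giving w = [-18, 0, 18] / 9 = [-2, 0, 2].

w = [-2, 0, 2]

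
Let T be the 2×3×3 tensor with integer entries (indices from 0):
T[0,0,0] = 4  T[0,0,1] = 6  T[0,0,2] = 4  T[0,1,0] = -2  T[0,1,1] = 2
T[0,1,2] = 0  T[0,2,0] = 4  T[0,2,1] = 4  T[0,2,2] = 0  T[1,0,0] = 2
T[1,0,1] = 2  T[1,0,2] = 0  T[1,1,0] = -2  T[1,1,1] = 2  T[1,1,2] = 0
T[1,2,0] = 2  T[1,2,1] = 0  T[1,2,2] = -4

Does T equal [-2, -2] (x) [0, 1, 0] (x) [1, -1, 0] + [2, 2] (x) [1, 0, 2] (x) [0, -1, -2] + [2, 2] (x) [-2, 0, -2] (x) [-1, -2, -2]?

Reconstruct entry (1,0,0) from the claimed factors: Σₗ aₗ[1]bₗ[0]cₗ[0] = (-2)·(0)·(1) + (2)·(1)·(0) + (2)·(-2)·(-1) = 4, but T[1,0,0] = 2. The claim is false.

No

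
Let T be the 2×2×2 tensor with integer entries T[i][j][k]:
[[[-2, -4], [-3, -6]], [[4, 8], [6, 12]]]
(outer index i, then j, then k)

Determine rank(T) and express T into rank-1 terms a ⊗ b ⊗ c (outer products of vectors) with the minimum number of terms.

Lower bound: T ≠ 0 (e.g. T[0,0,0] = -2), so rank(T) ≥ 1.
Upper bound: if T = a ⊗ b ⊗ c then every fibre of T is a multiple of the corresponding factor, so read the factors off the fibres through the nonzero entry T[0,0,0] = -2.
The mode-1 fibre T[:,0,0] = [-2, 4] gives a = [1, -2] (primitive direction); the mode-2 fibre T[0,:,0] = [-2, -3] gives b = [2, 3]; then c[k] = T[0,0,k] / (a[0]·b[0]) = [-2, -4] / 2 = [-1, -2].
Expanding [1, -2] ⊗ [2, 3] ⊗ [-1, -2] reproduces all 8 entries of T, so T = [1, -2] ⊗ [2, 3] ⊗ [-1, -2] and rank(T) ≤ 1.
These bounds meet, so rank(T) = 1.
Check entry T[0,1,1] = -6: (1)·(3)·(-2) = -6.

rank(T) = 1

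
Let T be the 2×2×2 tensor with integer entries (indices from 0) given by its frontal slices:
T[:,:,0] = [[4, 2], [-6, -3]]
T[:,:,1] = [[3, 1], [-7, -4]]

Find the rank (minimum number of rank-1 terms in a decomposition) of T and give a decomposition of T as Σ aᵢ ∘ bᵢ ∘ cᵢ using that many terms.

Lower bound: the mode-2 unfolding of T (rows indexed by j, columns by (i,k) = (0,0), (0,1), (1,0), (1,1)) is [[4, 3, -6, -7], [2, 1, -3, -4]].
There the 2×2 minor on rows j ∈ {0, 1}, columns (i,k) ∈ {(0,0), (0,1)} is det [[4, 3], [2, 1]] = -2 ≠ 0, so this unfolding has rank ≥ 2; CP rank is at least every unfolding rank, so rank(T) ≥ 2. (This is only a lower bound: in general the CP rank may exceed every unfolding rank, so we still need to exhibit 2 rank-1 terms summing to T.)
Upper bound — finding two terms. Write S_k = T[:,:,k] for the frontal slices: S₀ = [[4, 2], [-6, -3]], S₁ = [[3, 1], [-7, -4]].
If T = a₁ ∘ b₁ ∘ c₁ + a₂ ∘ b₂ ∘ c₂ then each S_k = c₁[k]·a₁b₁ᵀ + c₂[k]·a₂b₂ᵀ. S₀ and S₁ are linearly independent, so a₁b₁ᵀ and a₂b₂ᵀ must span the same plane of matrices: they are the rank-1 matrices of the form x·S₀ + y·S₁.
det(x·S₀ + y·S₁) is −5·xy − 5·y² = (-5)·(y)(x + y), vanishing at (x:y) = (1:0) and (1:-1).
M₁ = S₀ = [[4, 2], [-6, -3]] = [2, -3][2, 1]ᵀ and M₂ = S₀ − S₁ = [[1, 1], [1, 1]] = [1, 1][1, 1]ᵀ, so take a₁ = [2, -3], b₁ = [2, 1], a₂ = [1, 1], b₂ = [1, 1].
Each slice is an integer combination of E₁ = a₁b₁ᵀ and E₂ = a₂b₂ᵀ: S₀ = E₁, S₁ = E₁ − E₂; reading off coefficients, c₁ = [1, 1] and c₂ = [0, -1].
Hence T = [2, -3] ∘ [2, 1] ∘ [1, 1] + [1, 1] ∘ [1, 1] ∘ [0, -1], so rank(T) ≤ 2.
These bounds meet, so rank(T) = 2.

rank(T) = 2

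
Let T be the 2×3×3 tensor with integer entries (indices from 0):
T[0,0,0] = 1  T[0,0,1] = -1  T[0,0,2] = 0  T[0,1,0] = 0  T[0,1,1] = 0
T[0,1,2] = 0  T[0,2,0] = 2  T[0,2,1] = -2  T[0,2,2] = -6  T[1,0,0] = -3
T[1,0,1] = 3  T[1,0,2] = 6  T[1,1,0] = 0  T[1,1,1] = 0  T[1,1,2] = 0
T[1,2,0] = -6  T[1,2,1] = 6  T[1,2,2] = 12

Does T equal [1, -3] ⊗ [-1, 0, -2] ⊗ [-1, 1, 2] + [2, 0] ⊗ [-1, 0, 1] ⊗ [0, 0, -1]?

Reconstruct entrywise from the claimed factors. For example, T[0,0,1] = -1 and Σₗ aₗ[0]bₗ[0]cₗ[1] = (1)·(-1)·(1) + (2)·(-1)·(0) = -1; checking all 18 entries, every one matches. The claim holds.

Yes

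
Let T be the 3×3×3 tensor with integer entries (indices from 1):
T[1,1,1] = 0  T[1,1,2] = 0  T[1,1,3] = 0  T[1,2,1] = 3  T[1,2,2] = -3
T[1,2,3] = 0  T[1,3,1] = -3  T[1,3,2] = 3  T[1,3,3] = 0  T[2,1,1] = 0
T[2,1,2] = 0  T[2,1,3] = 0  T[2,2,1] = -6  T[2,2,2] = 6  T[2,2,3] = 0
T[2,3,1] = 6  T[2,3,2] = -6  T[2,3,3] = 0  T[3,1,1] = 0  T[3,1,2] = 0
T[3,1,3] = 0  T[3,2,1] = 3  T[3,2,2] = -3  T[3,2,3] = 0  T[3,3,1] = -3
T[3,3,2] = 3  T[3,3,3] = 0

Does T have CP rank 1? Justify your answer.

Yes

If T = a ⊗ b ⊗ c then every fibre of T is a multiple of the corresponding factor, so read the factors off the fibres through the nonzero entry T[1,2,1] = 3.
The mode-1 fibre T[:,2,1] = [3, -6, 3] gives a = [1, -2, 1] (primitive direction); the mode-2 fibre T[1,:,1] = [0, 3, -3] gives b = [0, 1, -1]; then c[k] = T[1,2,k] / (a[1]·b[2]) = [3, -3, 0] / 1 = [3, -3, 0].
Expanding [1, -2, 1] ⊗ [0, 1, -1] ⊗ [3, -3, 0] reproduces all 27 entries of T, so T = [1, -2, 1] ⊗ [0, 1, -1] ⊗ [3, -3, 0] and rank(T) ≤ 1.
Equivalently every frontal slice T[:,:,k] is c[k] times the rank-1 matrix [1, -2, 1] ⊗ [0, 1, -1]. So T has rank 1 (it is nonzero).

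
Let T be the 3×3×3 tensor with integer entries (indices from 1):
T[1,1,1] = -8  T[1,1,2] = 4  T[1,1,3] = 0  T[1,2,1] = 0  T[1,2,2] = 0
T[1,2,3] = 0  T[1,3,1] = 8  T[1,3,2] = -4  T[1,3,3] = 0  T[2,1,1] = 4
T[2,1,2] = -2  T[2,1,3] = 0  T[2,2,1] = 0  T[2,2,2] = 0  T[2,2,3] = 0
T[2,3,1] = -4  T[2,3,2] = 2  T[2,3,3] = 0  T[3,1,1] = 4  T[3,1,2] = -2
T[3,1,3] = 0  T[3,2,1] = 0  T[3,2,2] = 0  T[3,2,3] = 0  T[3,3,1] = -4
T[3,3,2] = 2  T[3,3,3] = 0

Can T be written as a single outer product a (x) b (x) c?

Yes

If T = a (x) b (x) c then every fibre of T is a multiple of the corresponding factor, so read the factors off the fibres through the nonzero entry T[1,1,1] = -8.
The mode-1 fibre T[:,1,1] = [-8, 4, 4] gives a = [2, -1, -1] (primitive direction); the mode-2 fibre T[1,:,1] = [-8, 0, 8] gives b = [1, 0, -1]; then c[k] = T[1,1,k] / (a[1]·b[1]) = [-8, 4, 0] / 2 = [-4, 2, 0].
Expanding [2, -1, -1] (x) [1, 0, -1] (x) [-4, 2, 0] reproduces all 27 entries of T, so T = [2, -1, -1] (x) [1, 0, -1] (x) [-4, 2, 0] and rank(T) ≤ 1.
Equivalently every frontal slice T[:,:,k] is c[k] times the rank-1 matrix [2, -1, -1] (x) [1, 0, -1]. So T has rank 1 (it is nonzero).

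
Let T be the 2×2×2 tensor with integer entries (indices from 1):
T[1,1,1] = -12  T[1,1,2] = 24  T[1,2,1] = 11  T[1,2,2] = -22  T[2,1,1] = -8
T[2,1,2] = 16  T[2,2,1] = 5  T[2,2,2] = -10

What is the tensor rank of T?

Lower bound: the mode-2 unfolding of T (rows indexed by j, columns by (i,k) = (1,1), (1,2), (2,1), (2,2)) is [[-12, 24, -8, 16], [11, -22, 5, -10]].
There the 2×2 minor on rows j ∈ {1, 2}, columns (i,k) ∈ {(1,1), (2,1)} is det [[-12, -8], [11, 5]] = 28 ≠ 0, so this unfolding has rank ≥ 2; CP rank is at least every unfolding rank, so rank(T) ≥ 2. (Flattening ranks never certify an upper bound on CP rank; for that we must actually write T with 2 rank-1 terms.)
Upper bound — finding two terms. Every mode-3 slice of T is a multiple of one matrix: T[:,:,k] = c[k]·M with c = [1, -2] and M = [[-12, 11], [-8, 5]] (rows indexed by i, columns by j). So it suffices to write M as a sum of two rank-1 matrices.
Splitting M by its rows (i = 1, 2), M = [1, 0][-12, 11]ᵀ + [0, 1][-8, 5]ᵀ.
Hence T = [1, 0] ∘ [-12, 11] ∘ [1, -2] + [0, 1] ∘ [-8, 5] ∘ [1, -2], so rank(T) ≤ 2.
These bounds meet, so rank(T) = 2.

2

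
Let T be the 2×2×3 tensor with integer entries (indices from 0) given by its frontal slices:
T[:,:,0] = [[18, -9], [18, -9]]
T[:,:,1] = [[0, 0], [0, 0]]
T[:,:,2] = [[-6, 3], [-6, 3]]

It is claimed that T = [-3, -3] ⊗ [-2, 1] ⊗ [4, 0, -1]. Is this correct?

No

Reconstruct entry (0,0,0) from the claimed factors: Σₗ aₗ[0]bₗ[0]cₗ[0] = (-3)·(-2)·(4) = 24, but T[0,0,0] = 18. The claim is false.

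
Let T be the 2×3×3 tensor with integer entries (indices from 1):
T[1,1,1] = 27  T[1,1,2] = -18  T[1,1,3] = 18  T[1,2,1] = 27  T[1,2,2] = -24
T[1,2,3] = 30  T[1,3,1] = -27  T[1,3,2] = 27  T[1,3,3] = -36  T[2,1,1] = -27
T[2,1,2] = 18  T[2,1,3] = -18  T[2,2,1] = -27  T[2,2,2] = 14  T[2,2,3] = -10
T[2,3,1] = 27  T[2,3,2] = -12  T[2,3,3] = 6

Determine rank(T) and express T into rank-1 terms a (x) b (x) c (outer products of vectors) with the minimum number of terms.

rank(T) = 2

Lower bound: the mode-3 unfolding of T (rows indexed by k, columns by (i,j) = (1,1), (1,2), (1,3), (2,1), (2,2), (2,3)) is [[27, 27, -27, -27, -27, 27], [-18, -24, 27, 18, 14, -12], [18, 30, -36, -18, -10, 6]].
There the 2×2 minor on rows k ∈ {1, 2}, columns (i,j) ∈ {(1,1), (1,2)} is det [[27, 27], [-18, -24]] = -162 ≠ 0, so this unfolding has rank ≥ 2; CP rank is at least every unfolding rank, so rank(T) ≥ 2. (Flattening ranks never certify an upper bound on CP rank; for that we must actually write T with 2 rank-1 terms.)
Upper bound — finding two terms. Write S_k = T[:,:,k] for the frontal slices: S₁ = [[27, 27, -27], [-27, -27, 27]], S₂ = [[-18, -24, 27], [18, 14, -12]], S₃ = [[18, 30, -36], [-18, -10, 6]].
If T = a₁ (x) b₁ (x) c₁ + a₂ (x) b₂ (x) c₂ then each S_k = c₁[k]·a₁b₁ᵀ + c₂[k]·a₂b₂ᵀ. S₁ and S₂ are linearly independent, so a₁b₁ᵀ and a₂b₂ᵀ must span the same plane of matrices: they are the rank-1 matrices of the form x·S₁ + y·S₂.
The 2×2 minor of x·S₁ + y·S₂ on rows {1,2}, columns {1,2} is −270·xy + 180·y² = (-90)·(3·x − 2·y)(y), vanishing at (x:y) = (2:3) and (1:0).
M₁ = 2·S₁ + 3·S₂ = [[0, -18, 27], [0, -12, 18]] = (-3)·[3, 2][0, 2, -3]ᵀ and M₂ = S₁ = [[27, 27, -27], [-27, -27, 27]] = 27·[1, -1][1, 1, -1]ᵀ, so take a₁ = [3, 2], b₁ = [0, 2, -3], a₂ = [1, -1], b₂ = [1, 1, -1].
Each slice is an integer combination of E₁ = a₁b₁ᵀ and E₂ = a₂b₂ᵀ: S₁ = 27·E₂, S₂ = −E₁ − 18·E₂, S₃ = 2·E₁ + 18·E₂; reading off coefficients, c₁ = [0, -1, 2] and c₂ = [27, -18, 18].
Hence T = [3, 2] (x) [0, 2, -3] (x) [0, -1, 2] + [1, -1] (x) [1, 1, -1] (x) [27, -18, 18], so rank(T) ≤ 2.
These bounds meet, so rank(T) = 2.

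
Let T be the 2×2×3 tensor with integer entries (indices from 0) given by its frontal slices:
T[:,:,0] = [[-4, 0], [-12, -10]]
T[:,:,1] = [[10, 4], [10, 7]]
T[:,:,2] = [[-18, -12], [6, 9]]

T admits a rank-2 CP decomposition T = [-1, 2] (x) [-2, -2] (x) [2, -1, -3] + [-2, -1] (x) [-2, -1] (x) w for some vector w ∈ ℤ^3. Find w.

Subtract the known terms from T to get the rank-1 residual R = [-2, -1] (x) [-2, -1] (x) w, so R[i,j,k] = a[i]·b[j]·w[k]. Pick indices with nonzero a[0]·b[0] = (-2)·(-2) = 4. Only the fibre through (0,0,·) is needed: R[0,0,:] = T[0,0,:] − Σₗ aₗ[0]bₗ[0]cₗ = [-4, 10, -18] − (-1)·(-2)·[2, -1, -3] = [-8, 12, -12]. Then w[k] = R[0,0,k] / 4 for each k, giving w = [-8, 12, -12] / 4 = [-2, 3, -3].

w = [-2, 3, -3]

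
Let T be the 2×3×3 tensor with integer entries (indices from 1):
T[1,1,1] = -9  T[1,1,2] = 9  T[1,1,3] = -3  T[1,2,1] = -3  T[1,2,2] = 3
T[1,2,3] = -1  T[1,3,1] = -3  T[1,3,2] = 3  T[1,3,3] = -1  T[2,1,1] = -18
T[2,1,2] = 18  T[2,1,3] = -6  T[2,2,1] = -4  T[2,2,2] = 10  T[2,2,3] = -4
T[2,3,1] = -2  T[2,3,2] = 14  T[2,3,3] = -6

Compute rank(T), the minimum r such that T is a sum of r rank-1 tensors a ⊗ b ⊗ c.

Lower bound: in the mode-2 unfolding of T (rows indexed by j, columns by (i,k)) the 2×2 minor on rows j ∈ {1, 2}, columns (i,k) ∈ {(1,1), (2,1)} is det [[-9, -18], [-3, -4]] = -18 ≠ 0, so that unfolding has rank ≥ 2 and hence rank(T) ≥ 2 (CP rank is at least every unfolding rank, though it can be larger).
Upper bound: with S_k = T[:,:,k], the two rank-1 terms a₁b₁ᵀ, a₂b₂ᵀ are the rank-1 members of the pencil x·S₁ + y·S₂.
The 2×2 minor of x·S₁ + y·S₂ on rows {1,2}, columns {1,2} is −18·x² − 18·xy + 36·y² = (-18)·(x + 2·y)(x − y), vanishing at (x:y) = (2:-1) and (1:1).
M₁ = 2·S₁ − S₂ = [[-27, -9, -9], [-54, -18, -18]] = (-9)·[1, 2][3, 1, 1]ᵀ and M₂ = S₁ + S₂ = [[0, 0, 0], [0, 6, 12]] = 6·[0, 1][0, 1, 2]ᵀ, so take a₁ = [1, 2], b₁ = [3, 1, 1], a₂ = [0, 1], b₂ = [0, 1, 2].
Each slice is an integer combination of E₁ = a₁b₁ᵀ and E₂ = a₂b₂ᵀ: S₁ = −3·E₁ + 2·E₂, S₂ = 3·E₁ + 4·E₂, S₃ = −E₁ − 2·E₂; reading off coefficients, c₁ = [-3, 3, -1] and c₂ = [2, 4, -2].
Hence T = [1, 2] ⊗ [3, 1, 1] ⊗ [-3, 3, -1] + [0, 1] ⊗ [0, 1, 2] ⊗ [2, 4, -2], so rank(T) ≤ 2.
These bounds meet, so rank(T) = 2.

2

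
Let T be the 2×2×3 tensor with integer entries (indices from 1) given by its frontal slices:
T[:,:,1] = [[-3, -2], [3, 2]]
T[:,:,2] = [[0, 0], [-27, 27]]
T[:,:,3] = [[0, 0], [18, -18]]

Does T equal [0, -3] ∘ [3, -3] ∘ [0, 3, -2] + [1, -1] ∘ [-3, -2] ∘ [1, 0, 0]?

Yes

Reconstruct entrywise from the claimed factors. For example, T[2,1,3] = 18 and Σₗ aₗ[2]bₗ[1]cₗ[3] = (-3)·(3)·(-2) + (-1)·(-3)·(0) = 18; checking all 12 entries, every one matches. The claim holds.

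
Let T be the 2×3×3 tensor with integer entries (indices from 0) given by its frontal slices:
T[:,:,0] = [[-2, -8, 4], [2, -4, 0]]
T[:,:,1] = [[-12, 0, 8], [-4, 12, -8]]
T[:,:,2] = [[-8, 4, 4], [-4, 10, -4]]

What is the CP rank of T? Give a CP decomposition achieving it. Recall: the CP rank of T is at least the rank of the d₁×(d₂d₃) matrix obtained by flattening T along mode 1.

rank(T) = 3

Lower bound: the mode-3 unfolding of T (rows indexed by k, columns by (i,j) = (0,0), (0,1), (0,2), (1,0), (1,1), (1,2)) is [[-2, -8, 4, 2, -4, 0], [-12, 0, 8, -4, 12, -8], [-8, 4, 4, -4, 10, -4]].
There the 3×3 minor on rows k ∈ {0, 1, 2}, columns (i,j) ∈ {(0,0), (0,1), (1,1)} is det [[-2, -8, -4], [-12, 0, 12], [-8, 4, 10]] = 96 ≠ 0, so this unfolding has rank ≥ 3; CP rank is at least every unfolding rank, so rank(T) ≥ 3. (Unfolding ranks only ever bound the CP rank from below — rank(T) can be strictly larger than all of them — so the matching upper bound has to come from an explicit 3-term decomposition.)
Upper bound: T is a sum of 3 rank-1 terms, T = [0, 1] (x) [0, 1, -2] (x) [0, 4, 2] + [1, 0] (x) [1, 1, -1] (x) [-4, -8, -4] + [1, 1] (x) [1, -2, 0] (x) [2, -4, -4] (one valid choice — decompositions are not unique — normalised so each a, b is primitive with positive first nonzero entry; check it by expanding all entries), so rank(T) ≤ 3.
These bounds meet, so rank(T) = 3.
Check entry T[0,0,0] = -2: (0)·(0)·(0) + (1)·(1)·(-4) + (1)·(1)·(2) = -2.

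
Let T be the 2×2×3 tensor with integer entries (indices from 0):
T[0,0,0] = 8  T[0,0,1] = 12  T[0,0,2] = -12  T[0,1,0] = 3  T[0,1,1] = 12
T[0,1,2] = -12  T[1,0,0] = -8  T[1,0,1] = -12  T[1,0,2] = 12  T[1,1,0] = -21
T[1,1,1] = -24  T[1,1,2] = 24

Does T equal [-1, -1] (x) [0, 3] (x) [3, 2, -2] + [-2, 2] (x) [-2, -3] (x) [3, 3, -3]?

Reconstruct entry (0,0,0) from the claimed factors: Σₗ aₗ[0]bₗ[0]cₗ[0] = (-1)·(0)·(3) + (-2)·(-2)·(3) = 12, but T[0,0,0] = 8. The claim is false.

No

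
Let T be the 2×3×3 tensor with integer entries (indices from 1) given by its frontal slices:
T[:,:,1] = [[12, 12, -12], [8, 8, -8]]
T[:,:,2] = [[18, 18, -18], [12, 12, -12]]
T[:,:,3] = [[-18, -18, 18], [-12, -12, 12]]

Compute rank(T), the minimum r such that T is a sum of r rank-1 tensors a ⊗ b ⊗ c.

Lower bound: T ≠ 0 (e.g. T[1,1,1] = 12), so rank(T) ≥ 1.
Upper bound: if T = a ⊗ b ⊗ c then every fibre of T is a multiple of the corresponding factor, so read the factors off the fibres through the nonzero entry T[1,1,1] = 12.
The mode-1 fibre T[:,1,1] = [12, 8] gives a = [3, 2] (primitive direction); the mode-2 fibre T[1,:,1] = [12, 12, -12] gives b = [1, 1, -1]; then c[k] = T[1,1,k] / (a[1]·b[1]) = [12, 18, -18] / 3 = [4, 6, -6].
Expanding [3, 2] ⊗ [1, 1, -1] ⊗ [4, 6, -6] reproduces all 18 entries of T, so T = [3, 2] ⊗ [1, 1, -1] ⊗ [4, 6, -6] and rank(T) ≤ 1.
These bounds meet, so rank(T) = 1.

1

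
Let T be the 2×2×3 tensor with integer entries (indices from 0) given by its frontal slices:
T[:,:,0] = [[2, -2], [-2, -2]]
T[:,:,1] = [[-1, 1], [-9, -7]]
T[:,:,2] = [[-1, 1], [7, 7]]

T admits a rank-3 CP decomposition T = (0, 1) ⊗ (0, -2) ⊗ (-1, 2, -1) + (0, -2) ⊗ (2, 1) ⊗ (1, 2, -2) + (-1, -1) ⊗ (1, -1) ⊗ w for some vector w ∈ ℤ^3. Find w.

w = (-2, 1, 1)

Subtract the known terms from T to get the rank-1 residual R = (-1, -1) ⊗ (1, -1) ⊗ w, so R[i,j,k] = a[i]·b[j]·w[k]. Pick indices with nonzero a[0]·b[0] = (-1)·(1) = -1. Only the fibre through (0,0,·) is needed: R[0,0,:] = T[0,0,:] − Σₗ aₗ[0]bₗ[0]cₗ = [2, -1, -1] − (0)·(0)·(-1, 2, -1) − (0)·(2)·(1, 2, -2) = [2, -1, -1]. Then w[k] = R[0,0,k] / -1 for each k, giving w = [2, -1, -1] / -1 = (-2, 1, 1).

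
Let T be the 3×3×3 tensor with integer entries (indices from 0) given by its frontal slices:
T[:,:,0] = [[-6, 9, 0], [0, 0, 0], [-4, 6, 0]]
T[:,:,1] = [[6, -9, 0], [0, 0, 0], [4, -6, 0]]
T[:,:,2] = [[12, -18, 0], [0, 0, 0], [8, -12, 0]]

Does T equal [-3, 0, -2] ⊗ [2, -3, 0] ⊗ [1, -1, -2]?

Reconstruct entrywise from the claimed factors. For example, T[0,0,2] = 12 and Σₗ aₗ[0]bₗ[0]cₗ[2] = (-3)·(2)·(-2) = 12; checking all 27 entries, every one matches. The claim holds.

Yes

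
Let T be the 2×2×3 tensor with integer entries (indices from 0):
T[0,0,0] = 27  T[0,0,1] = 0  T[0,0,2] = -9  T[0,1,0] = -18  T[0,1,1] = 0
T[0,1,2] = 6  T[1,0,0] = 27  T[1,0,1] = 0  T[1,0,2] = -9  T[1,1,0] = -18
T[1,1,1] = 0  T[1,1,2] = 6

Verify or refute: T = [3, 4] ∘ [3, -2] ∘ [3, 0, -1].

No

Reconstruct entry (1,0,0) from the claimed factors: Σₗ aₗ[1]bₗ[0]cₗ[0] = (4)·(3)·(3) = 36, but T[1,0,0] = 27. The claim is false.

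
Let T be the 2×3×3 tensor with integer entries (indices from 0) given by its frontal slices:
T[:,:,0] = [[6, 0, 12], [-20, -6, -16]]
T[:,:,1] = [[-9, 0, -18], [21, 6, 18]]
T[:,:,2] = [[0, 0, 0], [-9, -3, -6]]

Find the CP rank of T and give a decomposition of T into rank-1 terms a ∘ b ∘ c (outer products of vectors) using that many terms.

rank(T) = 2

Lower bound: the mode-3 unfolding of T (rows indexed by k, columns by (i,j) = (0,0), (0,1), (0,2), (1,0), (1,1), (1,2)) is [[6, 0, 12, -20, -6, -16], [-9, 0, -18, 21, 6, 18], [0, 0, 0, -9, -3, -6]].
There the 2×2 minor on rows k ∈ {0, 1}, columns (i,j) ∈ {(0,0), (1,0)} is det [[6, -20], [-9, 21]] = -54 ≠ 0, so this unfolding has rank ≥ 2; CP rank is at least every unfolding rank, so rank(T) ≥ 2. (Flattening ranks never certify an upper bound on CP rank; for that we must actually write T with 2 rank-1 terms.)
Upper bound — finding two terms. Write S_k = T[:,:,k] for the frontal slices: S₀ = [[6, 0, 12], [-20, -6, -16]], S₁ = [[-9, 0, -18], [21, 6, 18]], S₂ = [[0, 0, 0], [-9, -3, -6]].
If T = a₁ ∘ b₁ ∘ c₁ + a₂ ∘ b₂ ∘ c₂ then each S_k = c₁[k]·a₁b₁ᵀ + c₂[k]·a₂b₂ᵀ. S₀ and S₁ are linearly independent, so a₁b₁ᵀ and a₂b₂ᵀ must span the same plane of matrices: they are the rank-1 matrices of the form x·S₀ + y·S₁.
The 2×2 minor of x·S₀ + y·S₁ on rows {0,1}, columns {0,1} is −36·x² + 90·xy − 54·y² = (-18)·(2·x − 3·y)(x − y), vanishing at (x:y) = (3:2) and (1:1).
M₁ = 3·S₀ + 2·S₁ = [[0, 0, 0], [-18, -6, -12]] = (-6)·(0, 1)(3, 1, 2)ᵀ and M₂ = S₀ + S₁ = [[-3, 0, -6], [1, 0, 2]] = −(3, -1)(1, 0, 2)ᵀ, so take a₁ = (0, 1), b₁ = (3, 1, 2), a₂ = (3, -1), b₂ = (1, 0, 2).
Each slice is an integer combination of E₁ = a₁b₁ᵀ and E₂ = a₂b₂ᵀ: S₀ = −6·E₁ + 2·E₂, S₁ = 6·E₁ − 3·E₂, S₂ = −3·E₁; reading off coefficients, c₁ = (-6, 6, -3) and c₂ = (2, -3, 0).
Hence T = (0, 1) ∘ (3, 1, 2) ∘ (-6, 6, -3) + (3, -1) ∘ (1, 0, 2) ∘ (2, -3, 0), so rank(T) ≤ 2.
These bounds meet, so rank(T) = 2.
Check entry T[0,0,0] = 6: (0)·(3)·(-6) + (3)·(1)·(2) = 6.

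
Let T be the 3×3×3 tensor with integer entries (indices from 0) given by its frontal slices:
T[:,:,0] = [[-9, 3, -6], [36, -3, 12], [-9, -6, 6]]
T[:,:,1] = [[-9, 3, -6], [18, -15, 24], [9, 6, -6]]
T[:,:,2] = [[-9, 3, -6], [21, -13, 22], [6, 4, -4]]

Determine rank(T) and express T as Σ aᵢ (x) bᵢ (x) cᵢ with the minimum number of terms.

Lower bound: the mode-3 unfolding of T (rows indexed by k, columns by (i,j) = (0,0), (0,1), (0,2), (1,0), (1,1), (1,2), (2,0), (2,1), (2,2)) is [[-9, 3, -6, 36, -3, 12, -9, -6, 6], [-9, 3, -6, 18, -15, 24, 9, 6, -6], [-9, 3, -6, 21, -13, 22, 6, 4, -4]].
There the 2×2 minor on rows k ∈ {0, 1}, columns (i,j) ∈ {(0,0), (1,0)} is det [[-9, 36], [-9, 18]] = 162 ≠ 0, so this unfolding has rank ≥ 2; CP rank is at least every unfolding rank, so rank(T) ≥ 2. (This is only a lower bound: in general the CP rank may exceed every unfolding rank, so we still need to exhibit 2 rank-1 terms summing to T.)
Upper bound — finding two terms. Write S_k = T[:,:,k] for the frontal slices: S₀ = [[-9, 3, -6], [36, -3, 12], [-9, -6, 6]], S₁ = [[-9, 3, -6], [18, -15, 24], [9, 6, -6]], S₂ = [[-9, 3, -6], [21, -13, 22], [6, 4, -4]].
If T = a₁ (x) b₁ (x) c₁ + a₂ (x) b₂ (x) c₂ then each S_k = c₁[k]·a₁b₁ᵀ + c₂[k]·a₂b₂ᵀ. S₀ and S₁ are linearly independent, so a₁b₁ᵀ and a₂b₂ᵀ must span the same plane of matrices: they are the rank-1 matrices of the form x·S₀ + y·S₁.
The 2×2 minor of x·S₀ + y·S₁ on rows {0,1}, columns {0,1} is −81·x² + 81·y² = (-81)·(x − y)(x + y), vanishing at (x:y) = (1:1) and (1:-1).
M₁ = S₀ + S₁ = [[-18, 6, -12], [54, -18, 36], [0, 0, 0]] = (-6)·[1, -3, 0][3, -1, 2]ᵀ and M₂ = S₀ − S₁ = [[0, 0, 0], [18, 12, -12], [-18, -12, 12]] = 6·[0, 1, -1][3, 2, -2]ᵀ, so take a₁ = [1, -3, 0], b₁ = [3, -1, 2], a₂ = [0, 1, -1], b₂ = [3, 2, -2].
Each slice is an integer combination of E₁ = a₁b₁ᵀ and E₂ = a₂b₂ᵀ: S₀ = −3·E₁ + 3·E₂, S₁ = −3·E₁ − 3·E₂, S₂ = −3·E₁ − 2·E₂; reading off coefficients, c₁ = [-3, -3, -3] and c₂ = [3, -3, -2].
Hence T = [1, -3, 0] (x) [3, -1, 2] (x) [-3, -3, -3] + [0, 1, -1] (x) [3, 2, -2] (x) [3, -3, -2], so rank(T) ≤ 2.
These bounds meet, so rank(T) = 2.

rank(T) = 2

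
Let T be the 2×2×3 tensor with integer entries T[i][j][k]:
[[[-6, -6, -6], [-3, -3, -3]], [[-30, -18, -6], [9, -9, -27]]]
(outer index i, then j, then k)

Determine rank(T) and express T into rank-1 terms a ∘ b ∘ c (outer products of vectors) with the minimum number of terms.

rank(T) = 2

Lower bound: the mode-1 unfolding of T (rows indexed by i, columns by (j,k) = (0,0), (0,1), (0,2), (1,0), (1,1), (1,2)) is [[-6, -6, -6, -3, -3, -3], [-30, -18, -6, 9, -9, -27]].
There the 2×2 minor on rows i ∈ {0, 1}, columns (j,k) ∈ {(0,0), (0,1)} is det [[-6, -6], [-30, -18]] = -72 ≠ 0, so this unfolding has rank ≥ 2; CP rank is at least every unfolding rank, so rank(T) ≥ 2. (This is only a lower bound: in general the CP rank may exceed every unfolding rank, so we still need to exhibit 2 rank-1 terms summing to T.)
Upper bound — finding two terms. Write S_k = T[:,:,k] for the frontal slices: S₀ = [[-6, -3], [-30, 9]], S₁ = [[-6, -3], [-18, -9]], S₂ = [[-6, -3], [-6, -27]].
If T = a₁ ∘ b₁ ∘ c₁ + a₂ ∘ b₂ ∘ c₂ then each S_k = c₁[k]·a₁b₁ᵀ + c₂[k]·a₂b₂ᵀ. S₀ and S₁ are linearly independent, so a₁b₁ᵀ and a₂b₂ᵀ must span the same plane of matrices: they are the rank-1 matrices of the form x·S₀ + y·S₁.
det(x·S₀ + y·S₁) is −144·x² − 144·xy = (-144)·(x + y)(x), vanishing at (x:y) = (1:-1) and (0:1).
M₁ = S₀ − S₁ = [[0, 0], [-12, 18]] = (-6)·[0, 1][2, -3]ᵀ and M₂ = S₁ = [[-6, -3], [-18, -9]] = (-3)·[1, 3][2, 1]ᵀ, so take a₁ = [0, 1], b₁ = [2, -3], a₂ = [1, 3], b₂ = [2, 1].
Each slice is an integer combination of E₁ = a₁b₁ᵀ and E₂ = a₂b₂ᵀ: S₀ = −6·E₁ − 3·E₂, S₁ = −3·E₂, S₂ = 6·E₁ − 3·E₂; reading off coefficients, c₁ = [-6, 0, 6] and c₂ = [-3, -3, -3].
Hence T = [0, 1] ∘ [2, -3] ∘ [-6, 0, 6] + [1, 3] ∘ [2, 1] ∘ [-3, -3, -3], so rank(T) ≤ 2.
These bounds meet, so rank(T) = 2.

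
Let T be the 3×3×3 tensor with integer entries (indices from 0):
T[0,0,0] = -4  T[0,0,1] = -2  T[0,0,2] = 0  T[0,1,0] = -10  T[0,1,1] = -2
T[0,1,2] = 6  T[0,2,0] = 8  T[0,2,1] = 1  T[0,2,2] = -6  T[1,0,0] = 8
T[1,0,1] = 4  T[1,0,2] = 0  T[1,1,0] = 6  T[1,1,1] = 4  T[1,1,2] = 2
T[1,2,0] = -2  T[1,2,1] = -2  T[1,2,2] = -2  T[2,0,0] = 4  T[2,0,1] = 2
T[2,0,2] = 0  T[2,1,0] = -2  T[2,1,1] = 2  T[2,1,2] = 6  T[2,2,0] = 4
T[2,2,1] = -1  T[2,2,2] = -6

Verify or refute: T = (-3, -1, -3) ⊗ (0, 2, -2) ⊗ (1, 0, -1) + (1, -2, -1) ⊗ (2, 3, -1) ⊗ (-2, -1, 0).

Reconstruct entry (0,1,0) from the claimed factors: Σₗ aₗ[0]bₗ[1]cₗ[0] = (-3)·(2)·(1) + (1)·(3)·(-2) = -12, but T[0,1,0] = -10. The claim is false.

No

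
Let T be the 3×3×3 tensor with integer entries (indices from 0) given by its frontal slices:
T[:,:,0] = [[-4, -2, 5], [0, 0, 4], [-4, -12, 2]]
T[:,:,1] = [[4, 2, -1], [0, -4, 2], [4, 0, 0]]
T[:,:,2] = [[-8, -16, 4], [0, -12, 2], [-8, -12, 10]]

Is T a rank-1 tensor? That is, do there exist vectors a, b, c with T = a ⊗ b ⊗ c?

The mode-2 unfolding of T (rows indexed by j, columns by (i,k) = (0,0), (0,1), (0,2), (1,0), (1,1), (1,2), (2,0), (2,1), (2,2)) is [[-4, 4, -8, 0, 0, 0, -4, 4, -8], [-2, 2, -16, 0, -4, -12, -12, 0, -12], [5, -1, 4, 4, 2, 2, 2, 0, 10]].
There the 3×3 minor on rows j ∈ {0, 1, 2}, columns (i,k) ∈ {(0,0), (0,1), (0,2)} is det [[-4, 4, -8], [-2, 2, -16], [5, -1, 4]] = -192 ≠ 0, so this unfolding has rank ≥ 3; CP rank is at least every unfolding rank, so rank(T) ≥ 3.
In particular rank(T) ≥ 3 > 1, so T is not rank-1.

No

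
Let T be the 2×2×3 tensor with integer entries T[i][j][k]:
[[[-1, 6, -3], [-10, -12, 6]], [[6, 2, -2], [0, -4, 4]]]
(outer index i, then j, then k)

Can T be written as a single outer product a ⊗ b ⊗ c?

No

The mode-3 unfolding of T (rows indexed by k, columns by (i,j) = (0,0), (0,1), (1,0), (1,1)) is [[-1, -10, 6, 0], [6, -12, 2, -4], [-3, 6, -2, 4]].
There the 3×3 minor on rows k ∈ {0, 1, 2}, columns (i,j) ∈ {(0,0), (0,1), (1,0)} is det [[-1, -10, 6], [6, -12, 2], [-3, 6, -2]] = -72 ≠ 0, so this unfolding has rank ≥ 3; CP rank is at least every unfolding rank, so rank(T) ≥ 3.
In particular rank(T) ≥ 3 > 1, so T is not rank-1.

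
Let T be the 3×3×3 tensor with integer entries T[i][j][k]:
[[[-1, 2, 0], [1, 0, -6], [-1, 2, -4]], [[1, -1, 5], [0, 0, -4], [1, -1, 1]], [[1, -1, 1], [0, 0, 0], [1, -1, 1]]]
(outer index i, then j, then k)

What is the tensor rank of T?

3

Lower bound: the mode-1 unfolding of T (rows indexed by i, columns by (j,k) = (0,0), (0,1), (0,2), (1,0), (1,1), (1,2), (2,0), (2,1), (2,2)) is [[-1, 2, 0, 1, 0, -6, -1, 2, -4], [1, -1, 5, 0, 0, -4, 1, -1, 1], [1, -1, 1, 0, 0, 0, 1, -1, 1]].
There the 3×3 minor on rows i ∈ {0, 1, 2}, columns (j,k) ∈ {(0,0), (0,1), (0,2)} is det [[-1, 2, 0], [1, -1, 5], [1, -1, 1]] = 4 ≠ 0, so this unfolding has rank ≥ 3; CP rank is at least every unfolding rank, so rank(T) ≥ 3. (Flattening ranks never certify an upper bound on CP rank; for that we must actually write T with 3 rank-1 terms.)
Upper bound: T is a sum of 3 rank-1 terms, T = [1, 0, 0] (x) [1, 1, 1] (x) [1, 0, -2] + [1, 1, 0] (x) [1, -1, 0] (x) [0, 0, 4] + [2, -1, -1] (x) [1, 0, 1] (x) [-1, 1, -1] (one valid choice — decompositions are not unique — normalised so each a, b is primitive with positive first nonzero entry; check it by expanding all entries), so rank(T) ≤ 3.
These bounds meet, so rank(T) = 3.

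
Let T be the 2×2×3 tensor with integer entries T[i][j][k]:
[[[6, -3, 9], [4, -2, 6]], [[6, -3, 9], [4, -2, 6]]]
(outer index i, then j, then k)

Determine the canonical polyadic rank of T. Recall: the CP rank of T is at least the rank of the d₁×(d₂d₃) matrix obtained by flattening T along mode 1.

1

Lower bound: T ≠ 0 (e.g. T[0,0,0] = 6), so rank(T) ≥ 1.
Upper bound: if T = a ⊗ b ⊗ c then every fibre of T is a multiple of the corresponding factor, so read the factors off the fibres through the nonzero entry T[0,0,0] = 6.
The mode-1 fibre T[:,0,0] = [6, 6] gives a = [1, 1] (primitive direction); the mode-2 fibre T[0,:,0] = [6, 4] gives b = [3, 2]; then c[k] = T[0,0,k] / (a[0]·b[0]) = [6, -3, 9] / 3 = [2, -1, 3].
Expanding [1, 1] ⊗ [3, 2] ⊗ [2, -1, 3] reproduces all 12 entries of T, so T = [1, 1] ⊗ [3, 2] ⊗ [2, -1, 3] and rank(T) ≤ 1.
These bounds meet, so rank(T) = 1.
Check entry T[0,0,2] = 9: (1)·(3)·(3) = 9.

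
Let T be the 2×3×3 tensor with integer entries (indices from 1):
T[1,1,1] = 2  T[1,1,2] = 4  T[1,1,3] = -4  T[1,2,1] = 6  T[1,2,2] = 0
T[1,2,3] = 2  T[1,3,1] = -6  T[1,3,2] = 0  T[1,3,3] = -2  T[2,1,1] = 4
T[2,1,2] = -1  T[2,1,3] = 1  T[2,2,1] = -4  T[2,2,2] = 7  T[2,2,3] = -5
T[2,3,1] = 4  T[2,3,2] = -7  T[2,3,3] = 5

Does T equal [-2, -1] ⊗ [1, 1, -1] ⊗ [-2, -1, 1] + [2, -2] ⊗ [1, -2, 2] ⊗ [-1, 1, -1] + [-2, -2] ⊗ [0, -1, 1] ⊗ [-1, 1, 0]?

Yes

Reconstruct entrywise from the claimed factors. For example, T[1,2,2] = 0 and Σₗ aₗ[1]bₗ[2]cₗ[2] = (-2)·(1)·(-1) + (2)·(-2)·(1) + (-2)·(-1)·(1) = 0; checking all 18 entries, every one matches. The claim holds.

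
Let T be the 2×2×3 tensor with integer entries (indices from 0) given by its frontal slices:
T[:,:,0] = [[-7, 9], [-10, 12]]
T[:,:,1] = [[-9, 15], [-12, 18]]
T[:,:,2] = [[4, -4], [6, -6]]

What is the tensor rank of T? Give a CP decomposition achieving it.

rank(T) = 2

Lower bound: the mode-1 unfolding of T (rows indexed by i, columns by (j,k) = (0,0), (0,1), (0,2), (1,0), (1,1), (1,2)) is [[-7, -9, 4, 9, 15, -4], [-10, -12, 6, 12, 18, -6]].
There the 2×2 minor on rows i ∈ {0, 1}, columns (j,k) ∈ {(0,0), (0,1)} is det [[-7, -9], [-10, -12]] = -6 ≠ 0, so this unfolding has rank ≥ 2; CP rank is at least every unfolding rank, so rank(T) ≥ 2. (Flattening ranks never certify an upper bound on CP rank; for that we must actually write T with 2 rank-1 terms.)
Upper bound — finding two terms. Write S_k = T[:,:,k] for the frontal slices: S₀ = [[-7, 9], [-10, 12]], S₁ = [[-9, 15], [-12, 18]], S₂ = [[4, -4], [6, -6]].
If T = a₁ ⊗ b₁ ⊗ c₁ + a₂ ⊗ b₂ ⊗ c₂ then each S_k = c₁[k]·a₁b₁ᵀ + c₂[k]·a₂b₂ᵀ. S₀ and S₁ are linearly independent, so a₁b₁ᵀ and a₂b₂ᵀ must span the same plane of matrices: they are the rank-1 matrices of the form x·S₀ + y·S₁.
det(x·S₀ + y·S₁) is 6·x² + 24·xy + 18·y² = 6·(x + 3·y)(x + y), vanishing at (x:y) = (3:-1) and (1:-1).
M₁ = 3·S₀ − S₁ = [[-12, 12], [-18, 18]] = (-6)·[2, 3][1, -1]ᵀ and M₂ = S₀ − S₁ = [[2, -6], [2, -6]] = 2·[1, 1][1, -3]ᵀ, so take a₁ = [2, 3], b₁ = [1, -1], a₂ = [1, 1], b₂ = [1, -3].
Each slice is an integer combination of E₁ = a₁b₁ᵀ and E₂ = a₂b₂ᵀ: S₀ = −3·E₁ − E₂, S₁ = −3·E₁ − 3·E₂, S₂ = 2·E₁; reading off coefficients, c₁ = [-3, -3, 2] and c₂ = [-1, -3, 0].
Hence T = [2, 3] ⊗ [1, -1] ⊗ [-3, -3, 2] + [1, 1] ⊗ [1, -3] ⊗ [-1, -3, 0], so rank(T) ≤ 2.
These bounds meet, so rank(T) = 2.
Check entry T[0,0,2] = 4: (2)·(1)·(2) + (1)·(1)·(0) = 4.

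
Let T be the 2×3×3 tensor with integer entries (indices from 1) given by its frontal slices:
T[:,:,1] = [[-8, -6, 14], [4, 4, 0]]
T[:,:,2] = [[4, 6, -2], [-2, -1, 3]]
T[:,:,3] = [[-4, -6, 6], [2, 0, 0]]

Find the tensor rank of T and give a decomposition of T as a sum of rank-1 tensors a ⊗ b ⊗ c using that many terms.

rank(T) = 3

Lower bound: the mode-2 unfolding of T (rows indexed by j, columns by (i,k) = (1,1), (1,2), (1,3), (2,1), (2,2), (2,3)) is [[-8, 4, -4, 4, -2, 2], [-6, 6, -6, 4, -1, 0], [14, -2, 6, 0, 3, 0]].
There the 3×3 minor on rows j ∈ {1, 2, 3}, columns (i,k) ∈ {(1,1), (1,2), (1,3)} is det [[-8, 4, -4], [-6, 6, -6], [14, -2, 6]] = -96 ≠ 0, so this unfolding has rank ≥ 3; CP rank is at least every unfolding rank, so rank(T) ≥ 3. (This is only a lower bound: in general the CP rank may exceed every unfolding rank, so we still need to exhibit 3 rank-1 terms summing to T.)
Upper bound: T is a sum of 3 rank-1 terms, T = [1, 1] ⊗ [0, 1, -1] ⊗ [-2, 0, -2] + [2, -1] ⊗ [1, 1, -1] ⊗ [-4, 2, -2] + [2, 1] ⊗ [0, 1, 1] ⊗ [2, 1, 0] (written with every a and b primitive with positive leading entry and the scale carried by c; CP decompositions are not unique, and this one is verified by expanding entrywise), so rank(T) ≤ 3.
These bounds meet, so rank(T) = 3.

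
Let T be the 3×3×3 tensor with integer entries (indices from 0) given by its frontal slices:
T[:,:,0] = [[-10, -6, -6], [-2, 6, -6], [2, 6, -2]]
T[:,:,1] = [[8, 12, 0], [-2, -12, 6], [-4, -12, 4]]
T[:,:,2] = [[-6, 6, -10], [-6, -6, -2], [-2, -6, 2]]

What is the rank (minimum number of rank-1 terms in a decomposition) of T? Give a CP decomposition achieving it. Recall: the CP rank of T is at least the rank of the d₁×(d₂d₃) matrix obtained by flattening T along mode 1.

Lower bound: in the mode-2 unfolding of T (rows indexed by j, columns by (i,k)) the 2×2 minor on rows j ∈ {0, 1}, columns (i,k) ∈ {(0,0), (0,1)} is det [[-10, 8], [-6, 12]] = -72 ≠ 0, so that unfolding has rank ≥ 2 and hence rank(T) ≥ 2 (CP rank is at least every unfolding rank, though it can be larger).
Upper bound: with S_k = T[:,:,k], the two rank-1 terms a₁b₁ᵀ, a₂b₂ᵀ are the rank-1 members of the pencil x·S₀ + y·S₁.
The 2×2 minor of x·S₀ + y·S₁ on rows {0,1}, columns {0,1} is −72·x² + 180·xy − 72·y² = (-36)·(x − 2·y)(2·x − y), vanishing at (x:y) = (2:1) and (1:2).
M₁ = 2·S₀ + S₁ = [[-12, 0, -12], [-6, 0, -6], [0, 0, 0]] = (-6)·[2, 1, 0][1, 0, 1]ᵀ and M₂ = S₀ + 2·S₁ = [[6, 18, -6], [-6, -18, 6], [-6, -18, 6]] = 6·[1, -1, -1][1, 3, -1]ᵀ, so take a₁ = [2, 1, 0], b₁ = [1, 0, 1], a₂ = [1, -1, -1], b₂ = [1, 3, -1].
Each slice is an integer combination of E₁ = a₁b₁ᵀ and E₂ = a₂b₂ᵀ: S₀ = −4·E₁ − 2·E₂, S₁ = 2·E₁ + 4·E₂, S₂ = −4·E₁ + 2·E₂; reading off coefficients, c₁ = [-4, 2, -4] and c₂ = [-2, 4, 2].
Hence T = [2, 1, 0] ∘ [1, 0, 1] ∘ [-4, 2, -4] + [1, -1, -1] ∘ [1, 3, -1] ∘ [-2, 4, 2], so rank(T) ≤ 2.
These bounds meet, so rank(T) = 2.

rank(T) = 2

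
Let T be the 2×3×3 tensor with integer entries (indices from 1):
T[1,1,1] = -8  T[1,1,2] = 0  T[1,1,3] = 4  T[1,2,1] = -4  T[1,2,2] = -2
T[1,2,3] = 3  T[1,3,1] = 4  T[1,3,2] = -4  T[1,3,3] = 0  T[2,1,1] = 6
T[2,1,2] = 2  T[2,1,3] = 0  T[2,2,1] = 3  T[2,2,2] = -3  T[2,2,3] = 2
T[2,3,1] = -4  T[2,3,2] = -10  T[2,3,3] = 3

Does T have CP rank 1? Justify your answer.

The mode-2 unfolding of T (rows indexed by j, columns by (i,k) = (1,1), (1,2), (1,3), (2,1), (2,2), (2,3)) is [[-8, 0, 4, 6, 2, 0], [-4, -2, 3, 3, -3, 2], [4, -4, 0, -4, -10, 3]].
There the 3×3 minor on rows j ∈ {1, 2, 3}, columns (i,k) ∈ {(1,1), (1,2), (2,1)} is det [[-8, 0, 6], [-4, -2, 3], [4, -4, -4]] = -16 ≠ 0, so this unfolding has rank ≥ 3; CP rank is at least every unfolding rank, so rank(T) ≥ 3.
In particular rank(T) ≥ 3 > 1, so T is not rank-1.

No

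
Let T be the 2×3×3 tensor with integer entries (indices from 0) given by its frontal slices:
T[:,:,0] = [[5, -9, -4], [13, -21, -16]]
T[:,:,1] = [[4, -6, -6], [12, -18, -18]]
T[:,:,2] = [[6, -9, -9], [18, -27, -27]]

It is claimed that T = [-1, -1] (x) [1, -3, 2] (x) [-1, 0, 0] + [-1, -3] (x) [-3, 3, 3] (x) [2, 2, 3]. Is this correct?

Reconstruct entry (0,0,0) from the claimed factors: Σₗ aₗ[0]bₗ[0]cₗ[0] = (-1)·(1)·(-1) + (-1)·(-3)·(2) = 7, but T[0,0,0] = 5. The claim is false.

No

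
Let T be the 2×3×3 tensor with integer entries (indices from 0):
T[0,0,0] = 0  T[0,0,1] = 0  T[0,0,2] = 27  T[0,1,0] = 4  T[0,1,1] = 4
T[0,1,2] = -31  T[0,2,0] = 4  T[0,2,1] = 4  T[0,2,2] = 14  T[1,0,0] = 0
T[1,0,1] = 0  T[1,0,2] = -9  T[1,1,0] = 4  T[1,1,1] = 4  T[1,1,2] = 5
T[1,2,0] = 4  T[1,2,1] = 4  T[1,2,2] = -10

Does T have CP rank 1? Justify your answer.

No

The mode-3 unfolding of T (rows indexed by k, columns by (i,j) = (0,0), (0,1), (0,2), (1,0), (1,1), (1,2)) is [[0, 4, 4, 0, 4, 4], [0, 4, 4, 0, 4, 4], [27, -31, 14, -9, 5, -10]].
There the 2×2 minor on rows k ∈ {0, 2}, columns (i,j) ∈ {(0,0), (0,1)} is det [[0, 4], [27, -31]] = -108 ≠ 0, so this unfolding has rank ≥ 2; CP rank is at least every unfolding rank, so rank(T) ≥ 2.
In particular rank(T) ≥ 2 > 1, so T is not rank-1.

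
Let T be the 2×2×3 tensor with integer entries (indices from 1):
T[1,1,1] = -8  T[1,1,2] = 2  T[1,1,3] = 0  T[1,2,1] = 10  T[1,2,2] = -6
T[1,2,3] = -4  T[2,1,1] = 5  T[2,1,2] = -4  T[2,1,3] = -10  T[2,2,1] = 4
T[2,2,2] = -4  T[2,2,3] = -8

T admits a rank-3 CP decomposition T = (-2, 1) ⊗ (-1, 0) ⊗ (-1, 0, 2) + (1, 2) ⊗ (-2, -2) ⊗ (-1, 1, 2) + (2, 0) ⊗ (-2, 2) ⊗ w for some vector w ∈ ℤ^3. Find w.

w = (2, -1, 0)

Subtract the known terms from T to get the rank-1 residual R = (2, 0) ⊗ (-2, 2) ⊗ w, so R[i,j,k] = a[i]·b[j]·w[k]. Pick indices with nonzero a[1]·b[1] = (2)·(-2) = -4. Only the fibre through (1,1,·) is needed: R[1,1,:] = T[1,1,:] − Σₗ aₗ[1]bₗ[1]cₗ = [-8, 2, 0] − (-2)·(-1)·(-1, 0, 2) − (1)·(-2)·(-1, 1, 2) = [-8, 4, 0]. Then w[k] = R[1,1,k] / -4 for each k, giving w = [-8, 4, 0] / -4 = (2, -1, 0).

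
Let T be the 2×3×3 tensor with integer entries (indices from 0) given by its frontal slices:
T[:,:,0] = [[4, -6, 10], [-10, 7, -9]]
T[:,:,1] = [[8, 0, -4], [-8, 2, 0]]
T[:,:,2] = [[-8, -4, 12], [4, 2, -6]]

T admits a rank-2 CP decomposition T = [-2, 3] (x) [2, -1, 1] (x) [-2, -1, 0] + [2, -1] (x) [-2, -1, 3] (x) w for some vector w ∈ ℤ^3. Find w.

Subtract the known terms from T to get the rank-1 residual R = [2, -1] (x) [-2, -1, 3] (x) w, so R[i,j,k] = a[i]·b[j]·w[k]. Pick indices with nonzero a[0]·b[0] = (2)·(-2) = -4. Only the fibre through (0,0,·) is needed: R[0,0,:] = T[0,0,:] − Σₗ aₗ[0]bₗ[0]cₗ = [4, 8, -8] − (-2)·(2)·[-2, -1, 0] = [-4, 4, -8]. Then w[k] = R[0,0,k] / -4 for each k, giving w = [-4, 4, -8] / -4 = [1, -1, 2].

w = [1, -1, 2]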